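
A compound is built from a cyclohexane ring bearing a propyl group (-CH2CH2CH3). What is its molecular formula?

Atom tally by fragment:
  cyclohexane ring core → C:6 H:12
  (− 1 ring H displaced by substituents)
  + CH2CH2CH3 → C:3 H:7
Element totals:
  C: 9
  H: 18

C9H18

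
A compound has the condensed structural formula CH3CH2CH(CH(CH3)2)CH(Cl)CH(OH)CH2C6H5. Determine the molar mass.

Atom tally by fragment:
  CH3 → C:1 H:3
  CH2 → C:1 H:2
  CH(CH(CH3)2) → C:4 H:8
  CH(Cl) → C:1 H:1 Cl:1
  CH(OH) → C:1 H:2 O:1
  CH2C6H5 → C:7 H:7
Element totals:
  C: 15
  H: 23
  Cl: 1
  O: 1
Molecular formula: C15H23ClO.
  M = 15(12.011) + 23(1.008) + 35.45 + 15.999
    = 180.165 + 23.184 + 35.450 + 15.999 = 254.798

254.80 g/mol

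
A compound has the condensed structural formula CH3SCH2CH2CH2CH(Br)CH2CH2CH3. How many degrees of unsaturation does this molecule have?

Atom tally by fragment:
  CH3SCH2 → C:2 H:5 S:1
  CH2 → C:1 H:2
  CH2 → C:1 H:2
  CH(Br) → C:1 H:1 Br:1
  CH2 → C:1 H:2
  CH2 → C:1 H:2
  CH3 → C:1 H:3
Element totals:
  C: 8
  H: 17
  Br: 1
  S: 1
Molecular formula: C8H17BrS.
DoU = (2C + 2 + N − H − X) / 2 = (2·8 + 2 + 0 − 17 − 1) / 2 = 0.

0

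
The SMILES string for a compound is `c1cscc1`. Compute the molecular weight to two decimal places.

84.14 g/mol

Atom tally by fragment:
  thiophene ring core → C:4 H:4 S:1
Element totals:
  C: 4
  H: 4
  S: 1
Molecular formula: C4H4S.
  M = 4(12.011) + 4(1.008) + 32.06
    = 48.044 + 4.032 + 32.060 = 84.136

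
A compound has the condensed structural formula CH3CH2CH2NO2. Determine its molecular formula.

Atom tally by fragment:
  CH3 → C:1 H:3
  CH2 → C:1 H:2
  CH2NO2 → C:1 H:2 N:1 O:2
Element totals:
  C: 3
  H: 7
  N: 1
  O: 2

C3H7NO2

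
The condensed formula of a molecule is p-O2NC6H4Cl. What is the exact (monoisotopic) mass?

156.9931

Element totals:
  C: 6
  H: 4
  Cl: 1
  N: 1
  O: 2
Molecular formula: C6H4ClNO2.
  M = 6(12.0) + 4(1.007825) + 34.968853 + 14.003074 + 2(15.994915)
    = 72.000000 + 4.031300 + 34.968853 + 14.003074 + 31.989830 = 156.993057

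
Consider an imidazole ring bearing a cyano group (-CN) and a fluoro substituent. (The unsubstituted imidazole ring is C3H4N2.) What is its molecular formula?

Atom tally by fragment:
  imidazole ring core → C:3 H:4 N:2
  (− 2 ring H displaced by substituents)
  + CN → C:1 N:1
  + F → F:1
Element totals:
  C: 4
  H: 2
  F: 1
  N: 3

C4H2FN3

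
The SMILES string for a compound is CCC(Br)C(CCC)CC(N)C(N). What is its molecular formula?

C10H23BrN2

Atom tally by fragment:
  CH3 → C:1 H:3
  CH2 → C:1 H:2
  CH(Br) → C:1 H:1 Br:1
  CH(CH2CH2CH3) → C:4 H:8
  CH2 → C:1 H:2
  CH(NH2) → C:1 H:3 N:1
  CH2NH2 → C:1 H:4 N:1
Element totals:
  C: 10
  H: 23
  Br: 1
  N: 2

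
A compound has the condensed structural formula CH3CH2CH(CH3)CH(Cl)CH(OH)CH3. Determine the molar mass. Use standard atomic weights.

150.65 g/mol

Element totals:
  C: 7
  H: 15
  Cl: 1
  O: 1
Molecular formula: C7H15ClO.
  M = 7(12.011) + 15(1.008) + 35.45 + 15.999
    = 84.077 + 15.120 + 35.450 + 15.999 = 150.646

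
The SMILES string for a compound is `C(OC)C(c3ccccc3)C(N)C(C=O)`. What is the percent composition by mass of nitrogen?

6.76%

Atom tally by fragment:
  CH3OCH2 → C:2 H:5 O:1
  CH(C6H5) → C:7 H:6
  CH(NH2) → C:1 H:3 N:1
  CH2CHO → C:2 H:3 O:1
Element totals:
  C: 12
  H: 17
  N: 1
  O: 2
Molecular formula: C12H17NO2.
Molar mass = 207.273 g/mol.
Mass from N: 1 × 14.007 = 14.007 g/mol.
%N = 14.007 / 207.273 × 100 = 6.76%.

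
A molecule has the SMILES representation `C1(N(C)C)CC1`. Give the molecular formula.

Atom tally by fragment:
  cyclopropane ring core → C:3 H:6
  (− 1 ring H displaced by substituents)
  + N(CH3)2 → N:1 C:2 H:6
Element totals:
  C: 5
  H: 11
  N: 1

C5H11N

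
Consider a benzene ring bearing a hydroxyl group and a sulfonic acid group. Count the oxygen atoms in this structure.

4

Atom tally by fragment:
  benzene ring core → C:6 H:6
  (− 2 ring H displaced by substituents)
  + OH → O:1 H:1
  + SO3H → S:1 O:3 H:1
Element totals:
  C: 6
  H: 6
  O: 4
  S: 1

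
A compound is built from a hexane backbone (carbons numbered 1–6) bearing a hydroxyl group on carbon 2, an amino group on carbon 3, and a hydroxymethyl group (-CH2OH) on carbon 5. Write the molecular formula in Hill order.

Atom tally by fragment:
  CH3 → C:1 H:3
  CH(OH) → C:1 H:2 O:1
  CH(NH2) → C:1 H:3 N:1
  CH2 → C:1 H:2
  CH(CH2OH) → C:2 H:4 O:1
  CH3 → C:1 H:3
Element totals:
  C: 7
  H: 17
  N: 1
  O: 2

C7H17NO2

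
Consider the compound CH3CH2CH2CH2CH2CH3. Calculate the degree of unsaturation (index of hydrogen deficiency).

0

Element totals:
  C: 6
  H: 14
Molecular formula: C6H14.
DoU = (2C + 2 + N − H − X) / 2 = (2·6 + 2 + 0 − 14 − 0) / 2 = 0.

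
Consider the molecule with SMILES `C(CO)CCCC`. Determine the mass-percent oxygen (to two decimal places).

Atom tally by fragment:
  HOCH2CH2 → C:2 H:5 O:1
  CH2 → C:1 H:2
  CH2 → C:1 H:2
  CH2 → C:1 H:2
  CH3 → C:1 H:3
Element totals:
  C: 6
  H: 14
  O: 1
Molecular formula: C6H14O.
Molar mass = 102.177 g/mol.
Mass from O: 1 × 15.999 = 15.999 g/mol.
%O = 15.999 / 102.177 × 100 = 15.66%.

15.66%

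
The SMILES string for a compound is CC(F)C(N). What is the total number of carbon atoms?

3

Atom tally by fragment:
  CH3 → C:1 H:3
  CH(F) → C:1 H:1 F:1
  CH2NH2 → C:1 H:4 N:1
Element totals:
  C: 3
  H: 8
  F: 1
  N: 1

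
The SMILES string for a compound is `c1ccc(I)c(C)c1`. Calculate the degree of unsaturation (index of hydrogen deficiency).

4

Atom tally by fragment:
  benzene ring core → C:6 H:6
  (− 2 ring H displaced by substituents)
  + I → I:1
  + CH3 → C:1 H:3
Element totals:
  C: 7
  H: 7
  I: 1
Molecular formula: C7H7I.
DoU = (2C + 2 + N − H − X) / 2 = (2·7 + 2 + 0 − 7 − 1) / 2 = 4.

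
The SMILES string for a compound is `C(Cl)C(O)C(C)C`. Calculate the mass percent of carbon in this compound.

Atom tally by fragment:
  ClCH2 → C:1 H:2 Cl:1
  CH(OH) → C:1 H:2 O:1
  CH(CH3) → C:2 H:4
  CH3 → C:1 H:3
Element totals:
  C: 5
  H: 11
  Cl: 1
  O: 1
Molecular formula: C5H11ClO.
Molar mass = 122.592 g/mol.
Mass from C: 5 × 12.011 = 60.055 g/mol.
%C = 60.055 / 122.592 × 100 = 48.99%.

48.99%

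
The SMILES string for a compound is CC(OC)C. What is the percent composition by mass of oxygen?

Atom tally by fragment:
  CH3 → C:1 H:3
  CH(OCH3) → C:2 H:4 O:1
  CH3 → C:1 H:3
Element totals:
  C: 4
  H: 10
  O: 1
Molecular formula: C4H10O.
Molar mass = 74.123 g/mol.
Mass from O: 1 × 15.999 = 15.999 g/mol.
%O = 15.999 / 74.123 × 100 = 21.58%.

21.58%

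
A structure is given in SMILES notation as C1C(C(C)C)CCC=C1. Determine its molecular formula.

Atom tally by fragment:
  cyclohexene ring core → C:6 H:10
  (− 1 ring H displaced by substituents)
  + CH(CH3)2 → C:3 H:7
Element totals:
  C: 9
  H: 16

C9H16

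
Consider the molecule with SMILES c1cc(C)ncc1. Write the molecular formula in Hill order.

Atom tally by fragment:
  pyridine ring core → C:5 H:5 N:1
  (− 1 ring H displaced by substituents)
  + CH3 → C:1 H:3
Element totals:
  C: 6
  H: 7
  N: 1

C6H7N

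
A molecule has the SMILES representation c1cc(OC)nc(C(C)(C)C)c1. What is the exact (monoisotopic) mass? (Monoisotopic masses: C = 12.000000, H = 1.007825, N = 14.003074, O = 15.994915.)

Atom tally by fragment:
  pyridine ring core → C:5 H:5 N:1
  (− 2 ring H displaced by substituents)
  + OCH3 → C:1 H:3 O:1
  + C(CH3)3 → C:4 H:9
Element totals:
  C: 10
  H: 15
  N: 1
  O: 1
Molecular formula: C10H15NO.
  M = 10(12.0) + 15(1.007825) + 14.003074 + 15.994915
    = 120.000000 + 15.117375 + 14.003074 + 15.994915 = 165.115364

165.1154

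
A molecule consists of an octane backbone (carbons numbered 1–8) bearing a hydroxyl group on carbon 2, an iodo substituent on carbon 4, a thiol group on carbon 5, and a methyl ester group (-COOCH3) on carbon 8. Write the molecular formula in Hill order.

C10H19IO3S

Atom tally by fragment:
  CH3 → C:1 H:3
  CH(OH) → C:1 H:2 O:1
  CH2 → C:1 H:2
  CH(I) → C:1 H:1 I:1
  CH(SH) → C:1 H:2 S:1
  CH2 → C:1 H:2
  CH2 → C:1 H:2
  CH2COOCH3 → C:3 H:5 O:2
Element totals:
  C: 10
  H: 19
  I: 1
  O: 3
  S: 1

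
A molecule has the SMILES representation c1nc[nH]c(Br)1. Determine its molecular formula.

C3H3BrN2

Atom tally by fragment:
  imidazole ring core → C:3 H:4 N:2
  (− 1 ring H displaced by substituents)
  + Br → Br:1
Element totals:
  C: 3
  H: 3
  Br: 1
  N: 2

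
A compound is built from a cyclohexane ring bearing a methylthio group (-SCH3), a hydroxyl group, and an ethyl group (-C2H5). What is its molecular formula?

Atom tally by fragment:
  cyclohexane ring core → C:6 H:12
  (− 3 ring H displaced by substituents)
  + SCH3 → C:1 H:3 S:1
  + OH → O:1 H:1
  + C2H5 → C:2 H:5
Element totals:
  C: 9
  H: 18
  O: 1
  S: 1

C9H18OS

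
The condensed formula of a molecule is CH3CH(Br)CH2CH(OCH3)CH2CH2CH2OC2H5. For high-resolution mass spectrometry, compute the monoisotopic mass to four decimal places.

252.0725

Atom tally by fragment:
  CH3 → C:1 H:3
  CH(Br) → C:1 H:1 Br:1
  CH2 → C:1 H:2
  CH(OCH3) → C:2 H:4 O:1
  CH2 → C:1 H:2
  CH2 → C:1 H:2
  CH2OC2H5 → C:3 H:7 O:1
Element totals:
  C: 10
  H: 21
  Br: 1
  O: 2
Molecular formula: C10H21BrO2.
  M = 10(12.0) + 21(1.007825) + 78.918338 + 2(15.994915)
    = 120.000000 + 21.164325 + 78.918338 + 31.989830 = 252.072493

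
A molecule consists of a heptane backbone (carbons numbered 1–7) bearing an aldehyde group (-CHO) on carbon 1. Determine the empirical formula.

C8H16O

Atom tally by fragment:
  OHCCH2 → C:2 H:3 O:1
  CH2 → C:1 H:2
  CH2 → C:1 H:2
  CH2 → C:1 H:2
  CH2 → C:1 H:2
  CH2 → C:1 H:2
  CH3 → C:1 H:3
Element totals:
  C: 8
  H: 16
  O: 1
Molecular formula: C8H16O.
gcd of subscripts (8, 16, 1) = 1, so the empirical formula equals the molecular formula.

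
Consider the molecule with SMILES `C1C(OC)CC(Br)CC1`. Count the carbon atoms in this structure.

7

Atom tally by fragment:
  cyclohexane ring core → C:6 H:12
  (− 2 ring H displaced by substituents)
  + OCH3 → C:1 H:3 O:1
  + Br → Br:1
Element totals:
  C: 7
  H: 13
  Br: 1
  O: 1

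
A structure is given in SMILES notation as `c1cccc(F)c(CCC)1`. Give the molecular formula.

C9H11F

Atom tally by fragment:
  benzene ring core → C:6 H:6
  (− 2 ring H displaced by substituents)
  + F → F:1
  + CH2CH2CH3 → C:3 H:7
Element totals:
  C: 9
  H: 11
  F: 1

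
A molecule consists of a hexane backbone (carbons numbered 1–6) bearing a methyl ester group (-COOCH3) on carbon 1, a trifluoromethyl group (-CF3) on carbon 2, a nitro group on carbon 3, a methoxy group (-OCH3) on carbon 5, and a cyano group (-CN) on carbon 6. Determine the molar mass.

312.24 g/mol

Atom tally by fragment:
  CH3OOCCH2 → C:3 H:5 O:2
  CH(CF3) → C:2 H:1 F:3
  CH(NO2) → C:1 H:1 N:1 O:2
  CH2 → C:1 H:2
  CH(OCH3) → C:2 H:4 O:1
  CH2CN → C:2 H:2 N:1
Element totals:
  C: 11
  H: 15
  F: 3
  N: 2
  O: 5
Molecular formula: C11H15F3N2O5.
  M = 11(12.011) + 15(1.008) + 3(18.998) + 2(14.007) + 5(15.999)
    = 132.121 + 15.120 + 56.994 + 28.014 + 79.995 = 312.244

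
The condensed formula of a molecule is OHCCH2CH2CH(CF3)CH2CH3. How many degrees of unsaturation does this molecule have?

1

Atom tally by fragment:
  OHCCH2 → C:2 H:3 O:1
  CH2 → C:1 H:2
  CH(CF3) → C:2 H:1 F:3
  CH2 → C:1 H:2
  CH3 → C:1 H:3
Element totals:
  C: 7
  H: 11
  F: 3
  O: 1
Molecular formula: C7H11F3O.
DoU = (2C + 2 + N − H − X) / 2 = (2·7 + 2 + 0 − 11 − 3) / 2 = 1.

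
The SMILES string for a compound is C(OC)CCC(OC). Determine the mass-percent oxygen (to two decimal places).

27.08%

Atom tally by fragment:
  CH3OCH2 → C:2 H:5 O:1
  CH2 → C:1 H:2
  CH2 → C:1 H:2
  CH2OCH3 → C:2 H:5 O:1
Element totals:
  C: 6
  H: 14
  O: 2
Molecular formula: C6H14O2.
Molar mass = 118.176 g/mol.
Mass from O: 2 × 15.999 = 31.998 g/mol.
%O = 31.998 / 118.176 × 100 = 27.08%.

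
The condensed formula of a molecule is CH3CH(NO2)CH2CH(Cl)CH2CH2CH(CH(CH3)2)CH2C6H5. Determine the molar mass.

Element totals:
  C: 17
  H: 26
  Cl: 1
  N: 1
  O: 2
Molecular formula: C17H26ClNO2.
  M = 17(12.011) + 26(1.008) + 35.45 + 14.007 + 2(15.999)
    = 204.187 + 26.208 + 35.450 + 14.007 + 31.998 = 311.850

311.85 g/mol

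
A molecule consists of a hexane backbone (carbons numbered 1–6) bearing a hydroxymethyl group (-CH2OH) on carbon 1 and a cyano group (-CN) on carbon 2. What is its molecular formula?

Atom tally by fragment:
  HOCH2CH2 → C:2 H:5 O:1
  CH(CN) → C:2 H:1 N:1
  CH2 → C:1 H:2
  CH2 → C:1 H:2
  CH2 → C:1 H:2
  CH3 → C:1 H:3
Element totals:
  C: 8
  H: 15
  N: 1
  O: 1

C8H15NO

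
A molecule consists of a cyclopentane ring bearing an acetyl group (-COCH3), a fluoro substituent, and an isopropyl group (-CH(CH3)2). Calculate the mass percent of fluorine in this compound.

11.03%

Atom tally by fragment:
  cyclopentane ring core → C:5 H:10
  (− 3 ring H displaced by substituents)
  + COCH3 → C:2 H:3 O:1
  + F → F:1
  + CH(CH3)2 → C:3 H:7
Element totals:
  C: 10
  H: 17
  F: 1
  O: 1
Molecular formula: C10H17FO.
Molar mass = 172.243 g/mol.
Mass from F: 1 × 18.998 = 18.998 g/mol.
%F = 18.998 / 172.243 × 100 = 11.03%.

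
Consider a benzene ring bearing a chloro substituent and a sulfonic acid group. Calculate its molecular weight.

192.61 g/mol

Atom tally by fragment:
  benzene ring core → C:6 H:6
  (− 2 ring H displaced by substituents)
  + Cl → Cl:1
  + SO3H → S:1 O:3 H:1
Element totals:
  C: 6
  H: 5
  Cl: 1
  O: 3
  S: 1
Molecular formula: C6H5ClO3S.
  M = 6(12.011) + 5(1.008) + 35.45 + 3(15.999) + 32.06
    = 72.066 + 5.040 + 35.450 + 47.997 + 32.060 = 192.613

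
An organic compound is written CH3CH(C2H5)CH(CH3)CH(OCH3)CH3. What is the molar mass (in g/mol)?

Element totals:
  C: 9
  H: 20
  O: 1
Molecular formula: C9H20O.
  M = 9(12.011) + 20(1.008) + 15.999
    = 108.099 + 20.160 + 15.999 = 144.258

144.26 g/mol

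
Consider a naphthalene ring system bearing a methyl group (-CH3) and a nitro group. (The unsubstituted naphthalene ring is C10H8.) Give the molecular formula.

Atom tally by fragment:
  naphthalene ring system core → C:10 H:8
  (− 2 ring H displaced by substituents)
  + CH3 → C:1 H:3
  + NO2 → N:1 O:2
Element totals:
  C: 11
  H: 9
  N: 1
  O: 2

C11H9NO2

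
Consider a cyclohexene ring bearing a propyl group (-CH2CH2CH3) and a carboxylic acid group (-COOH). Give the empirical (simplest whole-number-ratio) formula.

C5H8O

Atom tally by fragment:
  cyclohexene ring core → C:6 H:10
  (− 2 ring H displaced by substituents)
  + CH2CH2CH3 → C:3 H:7
  + COOH → C:1 H:1 O:2
Element totals:
  C: 10
  H: 16
  O: 2
Molecular formula: C10H16O2.
gcd of subscripts = 2; dividing each by 2:
  C: 10/2 = 5
  H: 16/2 = 8
  O: 2/2 = 1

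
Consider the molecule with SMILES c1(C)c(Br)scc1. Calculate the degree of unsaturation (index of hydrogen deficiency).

3

Atom tally by fragment:
  thiophene ring core → C:4 H:4 S:1
  (− 2 ring H displaced by substituents)
  + CH3 → C:1 H:3
  + Br → Br:1
Element totals:
  C: 5
  H: 5
  Br: 1
  S: 1
Molecular formula: C5H5BrS.
DoU = (2C + 2 + N − H − X) / 2 = (2·5 + 2 + 0 − 5 − 1) / 2 = 3.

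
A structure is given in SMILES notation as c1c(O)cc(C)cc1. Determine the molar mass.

Atom tally by fragment:
  benzene ring core → C:6 H:6
  (− 2 ring H displaced by substituents)
  + OH → O:1 H:1
  + CH3 → C:1 H:3
Element totals:
  C: 7
  H: 8
  O: 1
Molecular formula: C7H8O.
  M = 7(12.011) + 8(1.008) + 15.999
    = 84.077 + 8.064 + 15.999 = 108.140

108.14 g/mol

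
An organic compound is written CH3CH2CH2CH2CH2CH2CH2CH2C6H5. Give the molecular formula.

C14H22

Atom tally by fragment:
  CH3 → C:1 H:3
  CH2 → C:1 H:2
  CH2 → C:1 H:2
  CH2 → C:1 H:2
  CH2 → C:1 H:2
  CH2 → C:1 H:2
  CH2 → C:1 H:2
  CH2C6H5 → C:7 H:7
Element totals:
  C: 14
  H: 22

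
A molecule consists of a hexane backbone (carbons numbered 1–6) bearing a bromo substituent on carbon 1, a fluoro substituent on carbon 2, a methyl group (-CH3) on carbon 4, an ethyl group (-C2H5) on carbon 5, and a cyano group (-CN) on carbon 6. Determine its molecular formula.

Atom tally by fragment:
  BrCH2 → C:1 H:2 Br:1
  CH(F) → C:1 H:1 F:1
  CH2 → C:1 H:2
  CH(CH3) → C:2 H:4
  CH(C2H5) → C:3 H:6
  CH2CN → C:2 H:2 N:1
Element totals:
  C: 10
  H: 17
  Br: 1
  F: 1
  N: 1

C10H17BrFN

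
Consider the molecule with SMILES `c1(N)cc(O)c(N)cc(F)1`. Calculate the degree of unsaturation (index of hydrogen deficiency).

Atom tally by fragment:
  benzene ring core → C:6 H:6
  (− 4 ring H displaced by substituents)
  + NH2 → N:1 H:2
  + OH → O:1 H:1
  + NH2 → N:1 H:2
  + F → F:1
Element totals:
  C: 6
  H: 7
  F: 1
  N: 2
  O: 1
Molecular formula: C6H7FN2O.
DoU = (2C + 2 + N − H − X) / 2 = (2·6 + 2 + 2 − 7 − 1) / 2 = 4.

4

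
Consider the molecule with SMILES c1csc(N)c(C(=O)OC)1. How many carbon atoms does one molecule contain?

Atom tally by fragment:
  thiophene ring core → C:4 H:4 S:1
  (− 2 ring H displaced by substituents)
  + NH2 → N:1 H:2
  + COOCH3 → C:2 H:3 O:2
Element totals:
  C: 6
  H: 7
  N: 1
  O: 2
  S: 1

6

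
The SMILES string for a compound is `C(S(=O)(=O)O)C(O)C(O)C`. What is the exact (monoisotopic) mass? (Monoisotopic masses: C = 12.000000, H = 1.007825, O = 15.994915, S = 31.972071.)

Atom tally by fragment:
  HO3SCH2 → C:1 H:3 S:1 O:3
  CH(OH) → C:1 H:2 O:1
  CH(OH) → C:1 H:2 O:1
  CH3 → C:1 H:3
Element totals:
  C: 4
  H: 10
  O: 5
  S: 1
Molecular formula: C4H10O5S.
  M = 4(12.0) + 10(1.007825) + 5(15.994915) + 31.972071
    = 48.000000 + 10.078250 + 79.974575 + 31.972071 = 170.024896

170.0249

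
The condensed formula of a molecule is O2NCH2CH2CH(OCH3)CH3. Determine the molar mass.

133.15 g/mol

Atom tally by fragment:
  O2NCH2 → C:1 H:2 N:1 O:2
  CH2 → C:1 H:2
  CH(OCH3) → C:2 H:4 O:1
  CH3 → C:1 H:3
Element totals:
  C: 5
  H: 11
  N: 1
  O: 3
Molecular formula: C5H11NO3.
  M = 5(12.011) + 11(1.008) + 14.007 + 3(15.999)
    = 60.055 + 11.088 + 14.007 + 47.997 = 133.147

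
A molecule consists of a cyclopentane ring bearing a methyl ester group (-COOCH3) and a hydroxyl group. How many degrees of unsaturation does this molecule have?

2

Atom tally by fragment:
  cyclopentane ring core → C:5 H:10
  (− 2 ring H displaced by substituents)
  + COOCH3 → C:2 H:3 O:2
  + OH → O:1 H:1
Element totals:
  C: 7
  H: 12
  O: 3
Molecular formula: C7H12O3.
DoU = (2C + 2 + N − H − X) / 2 = (2·7 + 2 + 0 − 12 − 0) / 2 = 2.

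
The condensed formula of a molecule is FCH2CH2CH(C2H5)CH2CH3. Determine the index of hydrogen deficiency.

Atom tally by fragment:
  FCH2 → C:1 H:2 F:1
  CH2 → C:1 H:2
  CH(C2H5) → C:3 H:6
  CH2 → C:1 H:2
  CH3 → C:1 H:3
Element totals:
  C: 7
  H: 15
  F: 1
Molecular formula: C7H15F.
DoU = (2C + 2 + N − H − X) / 2 = (2·7 + 2 + 0 − 15 − 1) / 2 = 0.

0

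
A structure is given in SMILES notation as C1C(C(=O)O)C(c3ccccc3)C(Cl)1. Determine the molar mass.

Atom tally by fragment:
  cyclobutane ring core → C:4 H:8
  (− 3 ring H displaced by substituents)
  + COOH → C:1 H:1 O:2
  + C6H5 → C:6 H:5
  + Cl → Cl:1
Element totals:
  C: 11
  H: 11
  Cl: 1
  O: 2
Molecular formula: C11H11ClO2.
  M = 11(12.011) + 11(1.008) + 35.45 + 2(15.999)
    = 132.121 + 11.088 + 35.450 + 31.998 = 210.657

210.66 g/mol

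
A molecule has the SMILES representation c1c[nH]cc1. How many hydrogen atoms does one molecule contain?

5

Atom tally by fragment:
  pyrrole ring core → C:4 H:5 N:1
Element totals:
  C: 4
  H: 5
  N: 1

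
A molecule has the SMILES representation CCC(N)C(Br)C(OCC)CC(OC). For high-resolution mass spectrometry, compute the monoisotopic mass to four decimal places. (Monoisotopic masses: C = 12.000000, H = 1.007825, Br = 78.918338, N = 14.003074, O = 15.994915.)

267.0834

Atom tally by fragment:
  CH3 → C:1 H:3
  CH2 → C:1 H:2
  CH(NH2) → C:1 H:3 N:1
  CH(Br) → C:1 H:1 Br:1
  CH(OC2H5) → C:3 H:6 O:1
  CH2 → C:1 H:2
  CH2OCH3 → C:2 H:5 O:1
Element totals:
  C: 10
  H: 22
  Br: 1
  N: 1
  O: 2
Molecular formula: C10H22BrNO2.
  M = 10(12.0) + 22(1.007825) + 78.918338 + 14.003074 + 2(15.994915)
    = 120.000000 + 22.172150 + 78.918338 + 14.003074 + 31.989830 = 267.083392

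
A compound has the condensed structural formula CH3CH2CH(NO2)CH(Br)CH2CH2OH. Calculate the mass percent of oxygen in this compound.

Atom tally by fragment:
  CH3 → C:1 H:3
  CH2 → C:1 H:2
  CH(NO2) → C:1 H:1 N:1 O:2
  CH(Br) → C:1 H:1 Br:1
  CH2CH2OH → C:2 H:5 O:1
Element totals:
  C: 6
  H: 12
  Br: 1
  N: 1
  O: 3
Molecular formula: C6H12BrNO3.
Molar mass = 226.070 g/mol.
Mass from O: 3 × 15.999 = 47.997 g/mol.
%O = 47.997 / 226.070 × 100 = 21.23%.

21.23%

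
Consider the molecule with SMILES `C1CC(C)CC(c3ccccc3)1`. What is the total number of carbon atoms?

12

Atom tally by fragment:
  cyclopentane ring core → C:5 H:10
  (− 2 ring H displaced by substituents)
  + CH3 → C:1 H:3
  + C6H5 → C:6 H:5
Element totals:
  C: 12
  H: 16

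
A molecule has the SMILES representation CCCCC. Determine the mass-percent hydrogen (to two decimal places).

Atom tally by fragment:
  CH3 → C:1 H:3
  CH2 → C:1 H:2
  CH2 → C:1 H:2
  CH2 → C:1 H:2
  CH3 → C:1 H:3
Element totals:
  C: 5
  H: 12
Molecular formula: C5H12.
Molar mass = 72.151 g/mol.
Mass from H: 12 × 1.008 = 12.096 g/mol.
%H = 12.096 / 72.151 × 100 = 16.76%.

16.76%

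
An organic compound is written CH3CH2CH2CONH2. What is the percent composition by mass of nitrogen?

Atom tally by fragment:
  CH3 → C:1 H:3
  CH2 → C:1 H:2
  CH2CONH2 → C:2 H:4 O:1 N:1
Element totals:
  C: 4
  H: 9
  N: 1
  O: 1
Molecular formula: C4H9NO.
Molar mass = 87.122 g/mol.
Mass from N: 1 × 14.007 = 14.007 g/mol.
%N = 14.007 / 87.122 × 100 = 16.08%.

16.08%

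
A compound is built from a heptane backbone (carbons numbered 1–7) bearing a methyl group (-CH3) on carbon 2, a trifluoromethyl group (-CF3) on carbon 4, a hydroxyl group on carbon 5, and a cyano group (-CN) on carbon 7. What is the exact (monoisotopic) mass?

223.1184

Atom tally by fragment:
  CH3 → C:1 H:3
  CH(CH3) → C:2 H:4
  CH2 → C:1 H:2
  CH(CF3) → C:2 H:1 F:3
  CH(OH) → C:1 H:2 O:1
  CH2 → C:1 H:2
  CH2CN → C:2 H:2 N:1
Element totals:
  C: 10
  H: 16
  F: 3
  N: 1
  O: 1
Molecular formula: C10H16F3NO.
  M = 10(12.0) + 16(1.007825) + 3(18.998403) + 14.003074 + 15.994915
    = 120.000000 + 16.125200 + 56.995209 + 14.003074 + 15.994915 = 223.118398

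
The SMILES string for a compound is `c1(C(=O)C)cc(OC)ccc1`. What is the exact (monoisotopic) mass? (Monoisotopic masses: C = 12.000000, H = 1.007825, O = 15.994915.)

150.0681

Atom tally by fragment:
  benzene ring core → C:6 H:6
  (− 2 ring H displaced by substituents)
  + COCH3 → C:2 H:3 O:1
  + OCH3 → C:1 H:3 O:1
Element totals:
  C: 9
  H: 10
  O: 2
Molecular formula: C9H10O2.
  M = 9(12.0) + 10(1.007825) + 2(15.994915)
    = 108.000000 + 10.078250 + 31.989830 = 150.068080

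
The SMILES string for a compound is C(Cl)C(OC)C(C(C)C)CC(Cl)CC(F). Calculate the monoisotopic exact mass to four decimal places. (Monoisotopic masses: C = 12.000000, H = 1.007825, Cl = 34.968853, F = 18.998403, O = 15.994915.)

258.0953

Atom tally by fragment:
  ClCH2 → C:1 H:2 Cl:1
  CH(OCH3) → C:2 H:4 O:1
  CH(CH(CH3)2) → C:4 H:8
  CH2 → C:1 H:2
  CH(Cl) → C:1 H:1 Cl:1
  CH2 → C:1 H:2
  CH2F → C:1 H:2 F:1
Element totals:
  C: 11
  H: 21
  Cl: 2
  F: 1
  O: 1
Molecular formula: C11H21Cl2FO.
  M = 11(12.0) + 21(1.007825) + 2(34.968853) + 18.998403 + 15.994915
    = 132.000000 + 21.164325 + 69.937706 + 18.998403 + 15.994915 = 258.095349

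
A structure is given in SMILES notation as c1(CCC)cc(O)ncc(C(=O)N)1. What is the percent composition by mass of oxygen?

Atom tally by fragment:
  pyridine ring core → C:5 H:5 N:1
  (− 3 ring H displaced by substituents)
  + CH2CH2CH3 → C:3 H:7
  + OH → O:1 H:1
  + CONH2 → C:1 H:2 O:1 N:1
Element totals:
  C: 9
  H: 12
  N: 2
  O: 2
Molecular formula: C9H12N2O2.
Molar mass = 180.207 g/mol.
Mass from O: 2 × 15.999 = 31.998 g/mol.
%O = 31.998 / 180.207 × 100 = 17.76%.

17.76%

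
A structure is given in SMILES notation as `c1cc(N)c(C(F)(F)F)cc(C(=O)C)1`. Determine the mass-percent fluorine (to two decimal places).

Atom tally by fragment:
  benzene ring core → C:6 H:6
  (− 3 ring H displaced by substituents)
  + NH2 → N:1 H:2
  + CF3 → C:1 F:3
  + COCH3 → C:2 H:3 O:1
Element totals:
  C: 9
  H: 8
  F: 3
  N: 1
  O: 1
Molecular formula: C9H8F3NO.
Molar mass = 203.163 g/mol.
Mass from F: 3 × 18.998 = 56.994 g/mol.
%F = 56.994 / 203.163 × 100 = 28.05%.

28.05%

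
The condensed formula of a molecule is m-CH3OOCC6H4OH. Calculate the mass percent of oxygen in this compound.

Element totals:
  C: 8
  H: 8
  O: 3
Molecular formula: C8H8O3.
Molar mass = 152.149 g/mol.
Mass from O: 3 × 15.999 = 47.997 g/mol.
%O = 47.997 / 152.149 × 100 = 31.55%.

31.55%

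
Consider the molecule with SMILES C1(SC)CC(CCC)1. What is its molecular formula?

Atom tally by fragment:
  cyclopropane ring core → C:3 H:6
  (− 2 ring H displaced by substituents)
  + SCH3 → C:1 H:3 S:1
  + CH2CH2CH3 → C:3 H:7
Element totals:
  C: 7
  H: 14
  S: 1

C7H14S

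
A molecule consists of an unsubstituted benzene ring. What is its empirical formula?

CH

Atom tally by fragment:
  benzene ring core → C:6 H:6
Element totals:
  C: 6
  H: 6
Molecular formula: C6H6.
gcd of subscripts = 6; dividing each by 6:
  C: 6/6 = 1
  H: 6/6 = 1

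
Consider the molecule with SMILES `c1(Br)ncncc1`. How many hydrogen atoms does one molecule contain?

Atom tally by fragment:
  pyrimidine ring core → C:4 H:4 N:2
  (− 1 ring H displaced by substituents)
  + Br → Br:1
Element totals:
  C: 4
  H: 3
  Br: 1
  N: 2

3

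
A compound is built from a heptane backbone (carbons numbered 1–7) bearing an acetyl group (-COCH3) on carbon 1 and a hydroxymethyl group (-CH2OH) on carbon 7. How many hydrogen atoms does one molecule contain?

Atom tally by fragment:
  CH3COCH2 → C:3 H:5 O:1
  CH2 → C:1 H:2
  CH2 → C:1 H:2
  CH2 → C:1 H:2
  CH2 → C:1 H:2
  CH2 → C:1 H:2
  CH2CH2OH → C:2 H:5 O:1
Element totals:
  C: 10
  H: 20
  O: 2

20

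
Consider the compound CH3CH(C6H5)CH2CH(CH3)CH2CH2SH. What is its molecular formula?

Atom tally by fragment:
  CH3 → C:1 H:3
  CH(C6H5) → C:7 H:6
  CH2 → C:1 H:2
  CH(CH3) → C:2 H:4
  CH2 → C:1 H:2
  CH2SH → C:1 H:3 S:1
Element totals:
  C: 13
  H: 20
  S: 1

C13H20S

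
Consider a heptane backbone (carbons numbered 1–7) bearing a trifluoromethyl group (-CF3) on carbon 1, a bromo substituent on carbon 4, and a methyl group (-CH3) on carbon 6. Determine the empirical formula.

Atom tally by fragment:
  F3CCH2 → C:2 H:2 F:3
  CH2 → C:1 H:2
  CH2 → C:1 H:2
  CH(Br) → C:1 H:1 Br:1
  CH2 → C:1 H:2
  CH(CH3) → C:2 H:4
  CH3 → C:1 H:3
Element totals:
  C: 9
  H: 16
  Br: 1
  F: 3
Molecular formula: C9H16BrF3.
gcd of subscripts (1, 9, 3, 16) = 1, so the empirical formula equals the molecular formula.

C9H16BrF3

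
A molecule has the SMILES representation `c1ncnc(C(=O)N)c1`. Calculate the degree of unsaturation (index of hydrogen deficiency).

Atom tally by fragment:
  pyrimidine ring core → C:4 H:4 N:2
  (− 1 ring H displaced by substituents)
  + CONH2 → C:1 H:2 O:1 N:1
Element totals:
  C: 5
  H: 5
  N: 3
  O: 1
Molecular formula: C5H5N3O.
DoU = (2C + 2 + N − H − X) / 2 = (2·5 + 2 + 3 − 5 − 0) / 2 = 5.

5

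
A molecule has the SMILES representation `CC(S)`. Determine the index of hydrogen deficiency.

0

Atom tally by fragment:
  CH3 → C:1 H:3
  CH2SH → C:1 H:3 S:1
Element totals:
  C: 2
  H: 6
  S: 1
Molecular formula: C2H6S.
DoU = (2C + 2 + N − H − X) / 2 = (2·2 + 2 + 0 − 6 − 0) / 2 = 0.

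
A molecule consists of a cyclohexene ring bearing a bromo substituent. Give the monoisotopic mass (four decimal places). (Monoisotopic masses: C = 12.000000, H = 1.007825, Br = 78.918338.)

Atom tally by fragment:
  cyclohexene ring core → C:6 H:10
  (− 1 ring H displaced by substituents)
  + Br → Br:1
Element totals:
  C: 6
  H: 9
  Br: 1
Molecular formula: C6H9Br.
  M = 6(12.0) + 9(1.007825) + 78.918338
    = 72.000000 + 9.070425 + 78.918338 = 159.988763

159.9888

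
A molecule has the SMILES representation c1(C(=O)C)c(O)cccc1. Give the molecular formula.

Atom tally by fragment:
  benzene ring core → C:6 H:6
  (− 2 ring H displaced by substituents)
  + COCH3 → C:2 H:3 O:1
  + OH → O:1 H:1
Element totals:
  C: 8
  H: 8
  O: 2

C8H8O2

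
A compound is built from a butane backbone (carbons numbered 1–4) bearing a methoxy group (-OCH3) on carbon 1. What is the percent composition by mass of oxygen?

Atom tally by fragment:
  CH3OCH2 → C:2 H:5 O:1
  CH2 → C:1 H:2
  CH2 → C:1 H:2
  CH3 → C:1 H:3
Element totals:
  C: 5
  H: 12
  O: 1
Molecular formula: C5H12O.
Molar mass = 88.150 g/mol.
Mass from O: 1 × 15.999 = 15.999 g/mol.
%O = 15.999 / 88.150 × 100 = 18.15%.

18.15%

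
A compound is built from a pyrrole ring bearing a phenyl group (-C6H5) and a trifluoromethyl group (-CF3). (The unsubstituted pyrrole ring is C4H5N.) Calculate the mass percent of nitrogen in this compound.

Atom tally by fragment:
  pyrrole ring core → C:4 H:5 N:1
  (− 2 ring H displaced by substituents)
  + C6H5 → C:6 H:5
  + CF3 → C:1 F:3
Element totals:
  C: 11
  H: 8
  F: 3
  N: 1
Molecular formula: C11H8F3N.
Molar mass = 211.186 g/mol.
Mass from N: 1 × 14.007 = 14.007 g/mol.
%N = 14.007 / 211.186 × 100 = 6.63%.

6.63%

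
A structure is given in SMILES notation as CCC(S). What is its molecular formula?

Atom tally by fragment:
  CH3 → C:1 H:3
  CH2 → C:1 H:2
  CH2SH → C:1 H:3 S:1
Element totals:
  C: 3
  H: 8
  S: 1

C3H8S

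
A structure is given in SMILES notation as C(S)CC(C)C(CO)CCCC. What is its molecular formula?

Atom tally by fragment:
  HSCH2 → C:1 H:3 S:1
  CH2 → C:1 H:2
  CH(CH3) → C:2 H:4
  CH(CH2OH) → C:2 H:4 O:1
  CH2 → C:1 H:2
  CH2 → C:1 H:2
  CH2 → C:1 H:2
  CH3 → C:1 H:3
Element totals:
  C: 10
  H: 22
  O: 1
  S: 1

C10H22OS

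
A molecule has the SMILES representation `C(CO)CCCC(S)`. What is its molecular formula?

Atom tally by fragment:
  HOCH2CH2 → C:2 H:5 O:1
  CH2 → C:1 H:2
  CH2 → C:1 H:2
  CH2 → C:1 H:2
  CH2SH → C:1 H:3 S:1
Element totals:
  C: 6
  H: 14
  O: 1
  S: 1

C6H14OS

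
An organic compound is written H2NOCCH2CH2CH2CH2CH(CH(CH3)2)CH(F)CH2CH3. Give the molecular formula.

Element totals:
  C: 12
  H: 24
  F: 1
  N: 1
  O: 1

C12H24FNO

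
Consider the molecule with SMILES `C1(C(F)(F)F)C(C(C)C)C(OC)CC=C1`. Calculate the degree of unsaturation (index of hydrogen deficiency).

2

Atom tally by fragment:
  cyclohexene ring core → C:6 H:10
  (− 3 ring H displaced by substituents)
  + CF3 → C:1 F:3
  + CH(CH3)2 → C:3 H:7
  + OCH3 → C:1 H:3 O:1
Element totals:
  C: 11
  H: 17
  F: 3
  O: 1
Molecular formula: C11H17F3O.
DoU = (2C + 2 + N − H − X) / 2 = (2·11 + 2 + 0 − 17 − 3) / 2 = 2.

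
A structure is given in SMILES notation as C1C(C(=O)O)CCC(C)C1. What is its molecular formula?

C8H14O2

Atom tally by fragment:
  cyclohexane ring core → C:6 H:12
  (− 2 ring H displaced by substituents)
  + COOH → C:1 H:1 O:2
  + CH3 → C:1 H:3
Element totals:
  C: 8
  H: 14
  O: 2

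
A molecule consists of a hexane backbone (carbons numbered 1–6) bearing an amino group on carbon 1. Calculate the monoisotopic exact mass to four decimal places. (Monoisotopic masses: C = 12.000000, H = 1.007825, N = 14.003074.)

Atom tally by fragment:
  H2NCH2 → C:1 H:4 N:1
  CH2 → C:1 H:2
  CH2 → C:1 H:2
  CH2 → C:1 H:2
  CH2 → C:1 H:2
  CH3 → C:1 H:3
Element totals:
  C: 6
  H: 15
  N: 1
Molecular formula: C6H15N.
  M = 6(12.0) + 15(1.007825) + 14.003074
    = 72.000000 + 15.117375 + 14.003074 = 101.120449

101.1204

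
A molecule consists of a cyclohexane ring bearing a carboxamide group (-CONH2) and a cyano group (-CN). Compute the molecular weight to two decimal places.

152.20 g/mol

Atom tally by fragment:
  cyclohexane ring core → C:6 H:12
  (− 2 ring H displaced by substituents)
  + CONH2 → C:1 H:2 O:1 N:1
  + CN → C:1 N:1
Element totals:
  C: 8
  H: 12
  N: 2
  O: 1
Molecular formula: C8H12N2O.
  M = 8(12.011) + 12(1.008) + 2(14.007) + 15.999
    = 96.088 + 12.096 + 28.014 + 15.999 = 152.197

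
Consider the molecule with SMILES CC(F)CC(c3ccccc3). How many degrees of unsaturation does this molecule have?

Atom tally by fragment:
  CH3 → C:1 H:3
  CH(F) → C:1 H:1 F:1
  CH2 → C:1 H:2
  CH2C6H5 → C:7 H:7
Element totals:
  C: 10
  H: 13
  F: 1
Molecular formula: C10H13F.
DoU = (2C + 2 + N − H − X) / 2 = (2·10 + 2 + 0 − 13 − 1) / 2 = 4.

4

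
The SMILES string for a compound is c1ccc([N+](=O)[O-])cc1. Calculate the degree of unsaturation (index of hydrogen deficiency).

Atom tally by fragment:
  benzene ring core → C:6 H:6
  (− 1 ring H displaced by substituents)
  + NO2 → N:1 O:2
Element totals:
  C: 6
  H: 5
  N: 1
  O: 2
Molecular formula: C6H5NO2.
DoU = (2C + 2 + N − H − X) / 2 = (2·6 + 2 + 1 − 5 − 0) / 2 = 5.

5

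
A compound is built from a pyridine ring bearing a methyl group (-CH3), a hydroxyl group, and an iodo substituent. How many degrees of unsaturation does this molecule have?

Atom tally by fragment:
  pyridine ring core → C:5 H:5 N:1
  (− 3 ring H displaced by substituents)
  + CH3 → C:1 H:3
  + OH → O:1 H:1
  + I → I:1
Element totals:
  C: 6
  H: 6
  I: 1
  N: 1
  O: 1
Molecular formula: C6H6INO.
DoU = (2C + 2 + N − H − X) / 2 = (2·6 + 2 + 1 − 6 − 1) / 2 = 4.

4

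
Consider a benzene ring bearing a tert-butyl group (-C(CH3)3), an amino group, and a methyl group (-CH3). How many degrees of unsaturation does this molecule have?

4

Atom tally by fragment:
  benzene ring core → C:6 H:6
  (− 3 ring H displaced by substituents)
  + C(CH3)3 → C:4 H:9
  + NH2 → N:1 H:2
  + CH3 → C:1 H:3
Element totals:
  C: 11
  H: 17
  N: 1
Molecular formula: C11H17N.
DoU = (2C + 2 + N − H − X) / 2 = (2·11 + 2 + 1 − 17 − 0) / 2 = 4.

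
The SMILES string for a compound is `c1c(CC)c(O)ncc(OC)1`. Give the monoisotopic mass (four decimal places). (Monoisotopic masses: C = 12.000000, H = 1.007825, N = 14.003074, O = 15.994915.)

Atom tally by fragment:
  pyridine ring core → C:5 H:5 N:1
  (− 3 ring H displaced by substituents)
  + C2H5 → C:2 H:5
  + OH → O:1 H:1
  + OCH3 → C:1 H:3 O:1
Element totals:
  C: 8
  H: 11
  N: 1
  O: 2
Molecular formula: C8H11NO2.
  M = 8(12.0) + 11(1.007825) + 14.003074 + 2(15.994915)
    = 96.000000 + 11.086075 + 14.003074 + 31.989830 = 153.078979

153.0790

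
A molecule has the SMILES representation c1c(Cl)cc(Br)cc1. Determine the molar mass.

191.45 g/mol

Atom tally by fragment:
  benzene ring core → C:6 H:6
  (− 2 ring H displaced by substituents)
  + Cl → Cl:1
  + Br → Br:1
Element totals:
  C: 6
  H: 4
  Br: 1
  Cl: 1
Molecular formula: C6H4BrCl.
  M = 6(12.011) + 4(1.008) + 79.904 + 35.45
    = 72.066 + 4.032 + 79.904 + 35.450 = 191.452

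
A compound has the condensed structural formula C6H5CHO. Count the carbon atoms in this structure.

Atom tally by fragment:
  benzene ring core → C:6 H:6
  (− 1 ring H displaced by substituents)
  + CHO → C:1 H:1 O:1
Element totals:
  C: 7
  H: 6
  O: 1

7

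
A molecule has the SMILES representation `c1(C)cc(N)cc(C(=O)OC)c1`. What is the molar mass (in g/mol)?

165.19 g/mol

Atom tally by fragment:
  benzene ring core → C:6 H:6
  (− 3 ring H displaced by substituents)
  + CH3 → C:1 H:3
  + NH2 → N:1 H:2
  + COOCH3 → C:2 H:3 O:2
Element totals:
  C: 9
  H: 11
  N: 1
  O: 2
Molecular formula: C9H11NO2.
  M = 9(12.011) + 11(1.008) + 14.007 + 2(15.999)
    = 108.099 + 11.088 + 14.007 + 31.998 = 165.192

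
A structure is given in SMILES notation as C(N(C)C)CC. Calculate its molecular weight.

87.17 g/mol

Atom tally by fragment:
  (CH3)2NCH2 → C:3 H:8 N:1
  CH2 → C:1 H:2
  CH3 → C:1 H:3
Element totals:
  C: 5
  H: 13
  N: 1
Molecular formula: C5H13N.
  M = 5(12.011) + 13(1.008) + 14.007
    = 60.055 + 13.104 + 14.007 = 87.166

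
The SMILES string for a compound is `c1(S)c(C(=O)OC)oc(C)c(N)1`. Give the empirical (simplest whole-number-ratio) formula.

C7H9NO3S

Atom tally by fragment:
  furan ring core → C:4 H:4 O:1
  (− 4 ring H displaced by substituents)
  + SH → S:1 H:1
  + COOCH3 → C:2 H:3 O:2
  + CH3 → C:1 H:3
  + NH2 → N:1 H:2
Element totals:
  C: 7
  H: 9
  N: 1
  O: 3
  S: 1
Molecular formula: C7H9NO3S.
gcd of subscripts (7, 9, 1, 3, 1) = 1, so the empirical formula equals the molecular formula.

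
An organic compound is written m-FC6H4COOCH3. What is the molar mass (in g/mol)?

154.14 g/mol

Element totals:
  C: 8
  H: 7
  F: 1
  O: 2
Molecular formula: C8H7FO2.
  M = 8(12.011) + 7(1.008) + 18.998 + 2(15.999)
    = 96.088 + 7.056 + 18.998 + 31.998 = 154.140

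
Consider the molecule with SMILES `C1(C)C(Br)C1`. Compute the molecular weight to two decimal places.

Atom tally by fragment:
  cyclopropane ring core → C:3 H:6
  (− 2 ring H displaced by substituents)
  + CH3 → C:1 H:3
  + Br → Br:1
Element totals:
  C: 4
  H: 7
  Br: 1
Molecular formula: C4H7Br.
  M = 4(12.011) + 7(1.008) + 79.904
    = 48.044 + 7.056 + 79.904 = 135.004

135.00 g/mol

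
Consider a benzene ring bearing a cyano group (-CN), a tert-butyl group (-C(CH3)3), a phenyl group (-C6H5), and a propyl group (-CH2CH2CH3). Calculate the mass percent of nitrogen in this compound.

5.05%

Atom tally by fragment:
  benzene ring core → C:6 H:6
  (− 4 ring H displaced by substituents)
  + CN → C:1 N:1
  + C(CH3)3 → C:4 H:9
  + C6H5 → C:6 H:5
  + CH2CH2CH3 → C:3 H:7
Element totals:
  C: 20
  H: 23
  N: 1
Molecular formula: C20H23N.
Molar mass = 277.411 g/mol.
Mass from N: 1 × 14.007 = 14.007 g/mol.
%N = 14.007 / 277.411 × 100 = 5.05%.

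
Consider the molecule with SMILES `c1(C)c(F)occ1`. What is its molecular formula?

C5H5FO

Atom tally by fragment:
  furan ring core → C:4 H:4 O:1
  (− 2 ring H displaced by substituents)
  + CH3 → C:1 H:3
  + F → F:1
Element totals:
  C: 5
  H: 5
  F: 1
  O: 1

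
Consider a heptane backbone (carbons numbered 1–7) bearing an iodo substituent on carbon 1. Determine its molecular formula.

C7H15I

Atom tally by fragment:
  ICH2 → C:1 H:2 I:1
  CH2 → C:1 H:2
  CH2 → C:1 H:2
  CH2 → C:1 H:2
  CH2 → C:1 H:2
  CH2 → C:1 H:2
  CH3 → C:1 H:3
Element totals:
  C: 7
  H: 15
  I: 1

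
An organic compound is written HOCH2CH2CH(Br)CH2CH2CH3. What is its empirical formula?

Element totals:
  C: 6
  H: 13
  Br: 1
  O: 1
Molecular formula: C6H13BrO.
gcd of subscripts (1, 6, 13, 1) = 1, so the empirical formula equals the molecular formula.

C6H13BrO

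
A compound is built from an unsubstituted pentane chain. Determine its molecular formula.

C5H12

Atom tally by fragment:
  CH3 → C:1 H:3
  CH2 → C:1 H:2
  CH2 → C:1 H:2
  CH2 → C:1 H:2
  CH3 → C:1 H:3
Element totals:
  C: 5
  H: 12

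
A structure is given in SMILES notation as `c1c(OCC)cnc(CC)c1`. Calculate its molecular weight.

151.21 g/mol

Atom tally by fragment:
  pyridine ring core → C:5 H:5 N:1
  (− 2 ring H displaced by substituents)
  + OC2H5 → C:2 H:5 O:1
  + C2H5 → C:2 H:5
Element totals:
  C: 9
  H: 13
  N: 1
  O: 1
Molecular formula: C9H13NO.
  M = 9(12.011) + 13(1.008) + 14.007 + 15.999
    = 108.099 + 13.104 + 14.007 + 15.999 = 151.209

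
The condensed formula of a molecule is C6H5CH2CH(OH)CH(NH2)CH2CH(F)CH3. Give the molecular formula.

C12H18FNO

Atom tally by fragment:
  C6H5CH2 → C:7 H:7
  CH(OH) → C:1 H:2 O:1
  CH(NH2) → C:1 H:3 N:1
  CH2 → C:1 H:2
  CH(F) → C:1 H:1 F:1
  CH3 → C:1 H:3
Element totals:
  C: 12
  H: 18
  F: 1
  N: 1
  O: 1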